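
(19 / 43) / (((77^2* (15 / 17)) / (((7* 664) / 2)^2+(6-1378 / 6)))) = 5233329011 / 11472615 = 456.16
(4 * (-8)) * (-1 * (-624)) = -19968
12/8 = 3/2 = 1.50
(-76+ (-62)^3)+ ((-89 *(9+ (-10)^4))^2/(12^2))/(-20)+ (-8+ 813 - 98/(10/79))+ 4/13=-10324768161901/37440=-275768380.39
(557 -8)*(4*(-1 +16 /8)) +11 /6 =13187 /6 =2197.83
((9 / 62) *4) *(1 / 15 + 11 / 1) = 996 / 155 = 6.43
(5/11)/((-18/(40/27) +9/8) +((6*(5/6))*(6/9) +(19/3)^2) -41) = -1800/33979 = -0.05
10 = 10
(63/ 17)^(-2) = 289/ 3969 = 0.07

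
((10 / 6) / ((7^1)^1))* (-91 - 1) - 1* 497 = -10897 / 21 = -518.90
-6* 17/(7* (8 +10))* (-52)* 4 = 3536/21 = 168.38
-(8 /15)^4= -4096 /50625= -0.08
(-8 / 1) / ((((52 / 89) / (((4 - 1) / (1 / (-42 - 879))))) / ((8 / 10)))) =1967256 / 65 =30265.48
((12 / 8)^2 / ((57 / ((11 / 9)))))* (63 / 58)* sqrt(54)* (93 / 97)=64449* sqrt(6) / 427576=0.37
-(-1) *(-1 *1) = -1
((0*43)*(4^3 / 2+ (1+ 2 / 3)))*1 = 0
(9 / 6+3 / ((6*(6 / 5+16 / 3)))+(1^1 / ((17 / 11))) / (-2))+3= 14171 / 3332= 4.25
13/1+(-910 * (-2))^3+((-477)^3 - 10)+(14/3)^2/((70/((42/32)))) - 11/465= 7340845471277/1240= 5920036670.38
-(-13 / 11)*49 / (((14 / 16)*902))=364 / 4961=0.07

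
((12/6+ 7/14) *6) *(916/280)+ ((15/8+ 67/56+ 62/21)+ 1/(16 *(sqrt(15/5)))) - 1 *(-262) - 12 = sqrt(3)/48+ 6407/21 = 305.13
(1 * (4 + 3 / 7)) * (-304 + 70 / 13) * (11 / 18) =-220627 / 273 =-808.16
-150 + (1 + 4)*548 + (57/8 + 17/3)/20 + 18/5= 249047/96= 2594.24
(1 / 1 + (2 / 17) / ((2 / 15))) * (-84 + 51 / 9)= -7520 / 51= -147.45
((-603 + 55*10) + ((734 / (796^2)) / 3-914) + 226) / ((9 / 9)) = -704263817 / 950424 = -741.00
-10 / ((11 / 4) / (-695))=27800 / 11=2527.27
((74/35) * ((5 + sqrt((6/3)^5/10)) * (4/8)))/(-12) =-37/84-37 * sqrt(5)/525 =-0.60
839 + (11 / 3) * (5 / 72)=181279 / 216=839.25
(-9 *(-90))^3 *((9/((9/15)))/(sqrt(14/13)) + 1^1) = 531441000 + 3985807500 *sqrt(182)/7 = 8213081422.87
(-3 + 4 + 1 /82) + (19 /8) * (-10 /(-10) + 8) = 7343 /328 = 22.39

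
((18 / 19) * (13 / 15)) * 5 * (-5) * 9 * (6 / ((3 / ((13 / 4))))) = -1200.79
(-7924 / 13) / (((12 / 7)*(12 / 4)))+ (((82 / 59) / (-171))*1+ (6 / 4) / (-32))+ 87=-31.58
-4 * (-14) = 56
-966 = -966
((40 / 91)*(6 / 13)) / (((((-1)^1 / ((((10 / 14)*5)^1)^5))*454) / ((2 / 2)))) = -1171875000 / 4513368587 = -0.26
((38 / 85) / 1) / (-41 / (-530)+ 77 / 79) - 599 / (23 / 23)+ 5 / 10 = -895716677 / 1497666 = -598.08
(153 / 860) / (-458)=-153 / 393880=-0.00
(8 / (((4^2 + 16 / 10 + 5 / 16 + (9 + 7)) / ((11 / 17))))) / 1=7040 / 46121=0.15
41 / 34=1.21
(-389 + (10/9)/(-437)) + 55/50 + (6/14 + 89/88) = -4681468901/12113640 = -386.46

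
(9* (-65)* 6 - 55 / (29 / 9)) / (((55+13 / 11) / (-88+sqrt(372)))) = 4313.75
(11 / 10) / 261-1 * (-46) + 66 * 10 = 1842671 / 2610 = 706.00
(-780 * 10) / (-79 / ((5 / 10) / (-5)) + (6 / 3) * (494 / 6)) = -2925 / 358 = -8.17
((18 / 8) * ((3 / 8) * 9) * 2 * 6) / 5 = 729 / 40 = 18.22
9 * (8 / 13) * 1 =72 / 13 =5.54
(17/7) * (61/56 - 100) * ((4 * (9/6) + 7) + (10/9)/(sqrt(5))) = -1224119/392 - 94163 * sqrt(5)/1764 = -3242.11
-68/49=-1.39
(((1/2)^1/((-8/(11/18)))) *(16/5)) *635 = -1397/18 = -77.61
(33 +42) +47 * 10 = 545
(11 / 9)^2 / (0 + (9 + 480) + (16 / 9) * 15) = 121 / 41769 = 0.00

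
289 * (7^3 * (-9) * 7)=-6245001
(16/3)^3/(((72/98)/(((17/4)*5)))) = 1066240/243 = 4387.82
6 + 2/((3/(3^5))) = 168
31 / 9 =3.44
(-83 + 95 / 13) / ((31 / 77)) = -188.01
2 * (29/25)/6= 29/75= 0.39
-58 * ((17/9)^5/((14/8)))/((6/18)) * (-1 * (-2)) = -658813648/137781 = -4781.60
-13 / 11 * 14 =-182 / 11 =-16.55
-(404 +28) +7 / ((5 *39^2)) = -432.00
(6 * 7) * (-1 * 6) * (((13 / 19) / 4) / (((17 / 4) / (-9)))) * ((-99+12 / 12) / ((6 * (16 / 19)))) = -120393 / 68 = -1770.49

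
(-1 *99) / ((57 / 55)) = -1815 / 19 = -95.53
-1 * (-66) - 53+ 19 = 32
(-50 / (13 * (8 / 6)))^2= 5625 / 676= 8.32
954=954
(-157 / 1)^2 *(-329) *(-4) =32438084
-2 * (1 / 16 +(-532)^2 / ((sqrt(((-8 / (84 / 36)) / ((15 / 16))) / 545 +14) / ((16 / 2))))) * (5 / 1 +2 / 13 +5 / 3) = -8256584.12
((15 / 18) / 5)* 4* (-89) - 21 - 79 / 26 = -6503 / 78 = -83.37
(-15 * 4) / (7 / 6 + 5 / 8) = -1440 / 43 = -33.49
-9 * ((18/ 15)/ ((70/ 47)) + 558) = -880119/ 175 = -5029.25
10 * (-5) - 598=-648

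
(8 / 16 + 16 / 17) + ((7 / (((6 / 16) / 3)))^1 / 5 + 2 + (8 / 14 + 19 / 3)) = 76919 / 3570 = 21.55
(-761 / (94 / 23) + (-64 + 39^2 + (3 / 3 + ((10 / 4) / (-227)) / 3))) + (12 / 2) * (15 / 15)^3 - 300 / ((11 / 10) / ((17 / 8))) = 245837324 / 352077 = 698.25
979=979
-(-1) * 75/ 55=1.36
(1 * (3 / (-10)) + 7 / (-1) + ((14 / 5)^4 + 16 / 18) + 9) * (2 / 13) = 720613 / 73125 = 9.85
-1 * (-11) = 11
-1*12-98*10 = -992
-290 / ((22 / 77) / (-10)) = 10150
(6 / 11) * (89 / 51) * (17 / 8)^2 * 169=255697 / 352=726.41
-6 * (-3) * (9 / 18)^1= 9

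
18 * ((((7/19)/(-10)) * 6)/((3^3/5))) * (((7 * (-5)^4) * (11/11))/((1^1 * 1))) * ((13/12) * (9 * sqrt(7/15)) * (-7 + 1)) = 238875 * sqrt(105)/19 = 128828.44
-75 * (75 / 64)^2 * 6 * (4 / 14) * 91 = -16453125 / 1024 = -16067.50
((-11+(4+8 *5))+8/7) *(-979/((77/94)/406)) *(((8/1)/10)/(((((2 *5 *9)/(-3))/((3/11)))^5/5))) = 0.00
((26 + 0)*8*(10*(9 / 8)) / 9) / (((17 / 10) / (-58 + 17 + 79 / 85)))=-1771120 / 289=-6128.44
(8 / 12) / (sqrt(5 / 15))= 1.15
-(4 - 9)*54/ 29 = 270/ 29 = 9.31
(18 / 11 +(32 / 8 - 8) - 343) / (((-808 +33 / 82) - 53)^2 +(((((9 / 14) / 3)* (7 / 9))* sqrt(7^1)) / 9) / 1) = -92736874158512338044 / 198873110605525421030911 +2318774264424* sqrt(7) / 198873110605525421030911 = -0.00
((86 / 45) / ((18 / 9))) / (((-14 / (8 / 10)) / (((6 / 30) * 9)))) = -86 / 875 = -0.10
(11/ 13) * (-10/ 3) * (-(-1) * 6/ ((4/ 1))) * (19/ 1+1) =-1100/ 13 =-84.62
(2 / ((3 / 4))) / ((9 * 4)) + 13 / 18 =43 / 54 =0.80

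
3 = 3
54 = 54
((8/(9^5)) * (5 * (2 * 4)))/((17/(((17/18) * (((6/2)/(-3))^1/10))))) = -16/531441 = -0.00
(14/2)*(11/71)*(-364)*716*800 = -16054438400/71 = -226118850.70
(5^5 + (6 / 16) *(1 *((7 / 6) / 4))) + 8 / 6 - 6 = 599125 / 192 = 3120.44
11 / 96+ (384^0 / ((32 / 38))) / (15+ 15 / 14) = 1357 / 7200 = 0.19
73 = 73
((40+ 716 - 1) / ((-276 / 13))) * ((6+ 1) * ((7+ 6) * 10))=-4465825 / 138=-32361.05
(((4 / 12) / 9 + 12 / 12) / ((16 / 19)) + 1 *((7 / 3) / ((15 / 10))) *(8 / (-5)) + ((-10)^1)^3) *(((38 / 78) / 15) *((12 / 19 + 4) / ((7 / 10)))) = -23789876 / 110565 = -215.17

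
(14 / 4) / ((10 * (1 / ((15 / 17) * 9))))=2.78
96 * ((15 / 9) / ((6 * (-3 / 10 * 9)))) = -800 / 81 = -9.88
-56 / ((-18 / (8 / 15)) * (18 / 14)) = 1568 / 1215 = 1.29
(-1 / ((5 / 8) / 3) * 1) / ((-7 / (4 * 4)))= 384 / 35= 10.97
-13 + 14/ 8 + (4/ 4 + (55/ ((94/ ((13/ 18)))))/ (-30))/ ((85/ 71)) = -8997211/ 862920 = -10.43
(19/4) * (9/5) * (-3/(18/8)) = -57/5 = -11.40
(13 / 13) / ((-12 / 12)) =-1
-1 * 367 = -367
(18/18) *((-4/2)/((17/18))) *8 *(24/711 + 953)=-21683424/1343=-16145.51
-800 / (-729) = 1.10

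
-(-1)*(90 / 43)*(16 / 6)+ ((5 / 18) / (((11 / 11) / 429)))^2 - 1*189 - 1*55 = 21613603 / 1548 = 13962.28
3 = 3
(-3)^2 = 9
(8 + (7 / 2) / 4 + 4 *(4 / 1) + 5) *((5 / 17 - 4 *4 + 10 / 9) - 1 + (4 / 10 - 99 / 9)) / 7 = -4789321 / 42840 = -111.80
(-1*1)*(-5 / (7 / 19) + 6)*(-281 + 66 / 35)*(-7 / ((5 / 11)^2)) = 62648597 / 875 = 71598.40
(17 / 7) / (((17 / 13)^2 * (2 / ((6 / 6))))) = 169 / 238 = 0.71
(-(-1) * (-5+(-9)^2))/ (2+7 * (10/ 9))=171/ 22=7.77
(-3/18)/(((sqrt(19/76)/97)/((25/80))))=-10.10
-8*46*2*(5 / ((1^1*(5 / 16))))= -11776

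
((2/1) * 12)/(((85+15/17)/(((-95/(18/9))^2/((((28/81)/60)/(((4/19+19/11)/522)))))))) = 264900375/652036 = 406.27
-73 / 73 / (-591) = 1 / 591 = 0.00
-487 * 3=-1461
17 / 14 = 1.21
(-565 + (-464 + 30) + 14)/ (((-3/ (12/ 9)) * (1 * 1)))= 3940/ 9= 437.78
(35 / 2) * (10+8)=315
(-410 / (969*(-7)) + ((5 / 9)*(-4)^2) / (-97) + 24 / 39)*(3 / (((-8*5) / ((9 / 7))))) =-22485621 / 399156940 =-0.06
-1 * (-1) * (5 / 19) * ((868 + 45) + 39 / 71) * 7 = 2270170 / 1349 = 1682.85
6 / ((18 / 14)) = 14 / 3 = 4.67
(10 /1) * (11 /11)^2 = 10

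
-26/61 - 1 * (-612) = 611.57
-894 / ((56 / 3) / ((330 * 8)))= -885060 / 7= -126437.14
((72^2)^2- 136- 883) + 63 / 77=295601216 / 11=26872837.82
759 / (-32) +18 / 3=-567 / 32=-17.72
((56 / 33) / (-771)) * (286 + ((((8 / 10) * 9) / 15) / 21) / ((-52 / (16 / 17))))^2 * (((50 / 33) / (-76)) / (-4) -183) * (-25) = -16043170677575677124 / 19478720000025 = -823625.51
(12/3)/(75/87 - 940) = -116/27235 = -0.00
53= 53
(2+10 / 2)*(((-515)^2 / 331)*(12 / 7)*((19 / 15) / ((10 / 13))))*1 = 5240846 / 331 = 15833.37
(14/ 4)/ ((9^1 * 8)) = 7/ 144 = 0.05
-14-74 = -88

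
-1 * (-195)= 195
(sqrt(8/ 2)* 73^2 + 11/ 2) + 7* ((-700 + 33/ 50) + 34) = 150153/ 25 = 6006.12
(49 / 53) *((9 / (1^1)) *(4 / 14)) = 2.38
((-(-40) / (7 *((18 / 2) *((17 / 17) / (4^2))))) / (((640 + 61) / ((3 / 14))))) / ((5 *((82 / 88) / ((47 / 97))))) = 132352 / 409817919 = 0.00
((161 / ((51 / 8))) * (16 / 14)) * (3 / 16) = 5.41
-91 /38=-2.39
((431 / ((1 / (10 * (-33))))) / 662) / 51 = -23705 / 5627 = -4.21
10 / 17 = 0.59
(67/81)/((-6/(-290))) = 9715/243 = 39.98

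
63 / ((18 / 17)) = 119 / 2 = 59.50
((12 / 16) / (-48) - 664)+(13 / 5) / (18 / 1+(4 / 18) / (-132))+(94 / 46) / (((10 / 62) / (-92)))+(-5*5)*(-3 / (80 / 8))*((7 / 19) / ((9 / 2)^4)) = -1829.46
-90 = -90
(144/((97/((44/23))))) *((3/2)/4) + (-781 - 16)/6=-1763851/13386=-131.77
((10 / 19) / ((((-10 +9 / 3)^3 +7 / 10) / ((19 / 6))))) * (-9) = 0.04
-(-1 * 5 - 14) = 19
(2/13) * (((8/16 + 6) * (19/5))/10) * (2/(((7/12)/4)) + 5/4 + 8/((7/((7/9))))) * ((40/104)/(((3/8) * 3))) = 15181/7371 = 2.06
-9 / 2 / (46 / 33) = -297 / 92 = -3.23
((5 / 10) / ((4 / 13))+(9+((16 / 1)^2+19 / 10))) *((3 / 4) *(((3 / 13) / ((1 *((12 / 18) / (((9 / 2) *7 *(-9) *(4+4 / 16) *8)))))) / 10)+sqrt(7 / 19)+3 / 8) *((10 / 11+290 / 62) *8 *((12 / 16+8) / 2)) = -13087244.40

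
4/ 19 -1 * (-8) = 8.21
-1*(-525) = 525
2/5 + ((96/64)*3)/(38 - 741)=2767/7030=0.39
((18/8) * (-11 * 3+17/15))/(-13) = 5.52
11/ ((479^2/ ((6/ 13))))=66/ 2982733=0.00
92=92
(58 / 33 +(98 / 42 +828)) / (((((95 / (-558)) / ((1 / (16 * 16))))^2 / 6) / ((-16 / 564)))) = -712478673 / 9555814400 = -0.07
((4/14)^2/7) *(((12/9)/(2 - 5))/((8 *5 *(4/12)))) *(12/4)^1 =-2/1715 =-0.00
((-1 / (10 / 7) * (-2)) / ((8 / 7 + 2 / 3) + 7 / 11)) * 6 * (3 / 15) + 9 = 136827 / 14125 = 9.69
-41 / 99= -0.41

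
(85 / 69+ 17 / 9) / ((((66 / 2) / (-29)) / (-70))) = 1311380 / 6831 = 191.97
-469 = -469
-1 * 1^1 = -1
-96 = -96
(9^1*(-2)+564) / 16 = 273 / 8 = 34.12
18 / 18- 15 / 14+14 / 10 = 1.33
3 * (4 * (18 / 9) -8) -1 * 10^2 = -100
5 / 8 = 0.62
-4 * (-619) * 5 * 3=37140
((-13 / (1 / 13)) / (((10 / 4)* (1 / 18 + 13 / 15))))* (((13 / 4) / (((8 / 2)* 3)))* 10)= -198.52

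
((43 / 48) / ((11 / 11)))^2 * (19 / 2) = 35131 / 4608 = 7.62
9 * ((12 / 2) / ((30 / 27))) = 243 / 5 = 48.60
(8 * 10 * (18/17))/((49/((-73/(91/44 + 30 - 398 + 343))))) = 4625280/840497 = 5.50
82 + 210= 292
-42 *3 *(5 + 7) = -1512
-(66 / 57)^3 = -1.55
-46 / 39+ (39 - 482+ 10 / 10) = -443.18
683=683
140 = 140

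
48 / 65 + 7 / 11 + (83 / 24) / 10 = 59053 / 34320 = 1.72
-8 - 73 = -81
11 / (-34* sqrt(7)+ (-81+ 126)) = -374* sqrt(7) / 6067 - 495 / 6067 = -0.24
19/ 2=9.50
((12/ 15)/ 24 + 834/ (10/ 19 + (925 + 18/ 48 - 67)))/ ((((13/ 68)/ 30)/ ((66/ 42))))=2942327564/ 11880323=247.66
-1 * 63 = -63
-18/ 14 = -9/ 7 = -1.29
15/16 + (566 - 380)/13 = 3171/208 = 15.25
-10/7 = -1.43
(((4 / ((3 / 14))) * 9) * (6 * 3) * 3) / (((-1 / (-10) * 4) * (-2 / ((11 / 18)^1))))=-6930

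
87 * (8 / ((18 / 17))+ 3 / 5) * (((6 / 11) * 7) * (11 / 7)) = 21286 / 5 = 4257.20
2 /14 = 1 /7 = 0.14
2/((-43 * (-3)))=2/129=0.02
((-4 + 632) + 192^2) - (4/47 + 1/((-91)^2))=14592115673/389207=37491.91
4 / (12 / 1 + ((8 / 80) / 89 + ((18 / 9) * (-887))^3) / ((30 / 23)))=-106800 / 114282225186857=-0.00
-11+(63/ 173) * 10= -1273/ 173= -7.36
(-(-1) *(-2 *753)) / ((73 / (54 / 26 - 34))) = 624990 / 949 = 658.58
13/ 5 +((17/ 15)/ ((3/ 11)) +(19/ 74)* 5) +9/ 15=28769/ 3330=8.64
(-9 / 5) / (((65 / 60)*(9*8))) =-3 / 130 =-0.02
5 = 5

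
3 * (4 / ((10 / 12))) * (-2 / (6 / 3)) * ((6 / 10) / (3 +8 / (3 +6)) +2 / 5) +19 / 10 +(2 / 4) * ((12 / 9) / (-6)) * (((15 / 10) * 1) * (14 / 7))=-33679 / 5250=-6.42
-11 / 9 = -1.22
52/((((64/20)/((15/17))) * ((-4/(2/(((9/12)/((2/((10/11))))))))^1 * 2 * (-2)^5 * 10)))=143/4352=0.03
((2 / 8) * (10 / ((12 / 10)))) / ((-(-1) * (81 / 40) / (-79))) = -81.28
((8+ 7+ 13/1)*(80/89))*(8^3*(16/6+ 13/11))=49592.70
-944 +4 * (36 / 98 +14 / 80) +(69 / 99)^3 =-16578855859 / 17609130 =-941.49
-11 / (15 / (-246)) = 902 / 5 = 180.40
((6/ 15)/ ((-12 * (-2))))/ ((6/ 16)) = 2/ 45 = 0.04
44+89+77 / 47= 134.64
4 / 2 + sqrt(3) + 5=sqrt(3) + 7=8.73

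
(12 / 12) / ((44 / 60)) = 15 / 11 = 1.36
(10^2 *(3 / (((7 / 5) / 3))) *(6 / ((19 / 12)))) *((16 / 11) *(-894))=-4634496000 / 1463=-3167803.14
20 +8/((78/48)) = 324/13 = 24.92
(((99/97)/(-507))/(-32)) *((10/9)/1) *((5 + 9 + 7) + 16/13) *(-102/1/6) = -270215/10229232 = -0.03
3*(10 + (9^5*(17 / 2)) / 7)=3011919 / 14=215137.07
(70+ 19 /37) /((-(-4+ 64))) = -2609 /2220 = -1.18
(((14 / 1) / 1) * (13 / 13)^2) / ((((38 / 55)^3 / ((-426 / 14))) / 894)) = -15840730125 / 13718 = -1154740.50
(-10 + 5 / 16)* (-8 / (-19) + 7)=-21855 / 304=-71.89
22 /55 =2 /5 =0.40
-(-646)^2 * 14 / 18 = -2921212 / 9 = -324579.11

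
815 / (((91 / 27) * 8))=22005 / 728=30.23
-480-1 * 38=-518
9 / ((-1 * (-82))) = 9 / 82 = 0.11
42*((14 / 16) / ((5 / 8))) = 294 / 5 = 58.80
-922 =-922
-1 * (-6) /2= 3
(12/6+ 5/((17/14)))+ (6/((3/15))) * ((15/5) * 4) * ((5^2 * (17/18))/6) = 72562/51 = 1422.78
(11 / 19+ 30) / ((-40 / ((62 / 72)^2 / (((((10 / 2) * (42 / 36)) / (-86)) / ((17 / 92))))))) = 58306753 / 37756800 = 1.54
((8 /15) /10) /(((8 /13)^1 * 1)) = 13 /150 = 0.09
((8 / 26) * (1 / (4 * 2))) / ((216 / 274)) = 137 / 2808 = 0.05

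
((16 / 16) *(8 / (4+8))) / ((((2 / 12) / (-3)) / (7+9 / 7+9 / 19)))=-13980 / 133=-105.11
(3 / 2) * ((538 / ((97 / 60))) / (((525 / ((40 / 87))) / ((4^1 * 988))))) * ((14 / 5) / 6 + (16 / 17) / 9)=14866222592 / 15063615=986.90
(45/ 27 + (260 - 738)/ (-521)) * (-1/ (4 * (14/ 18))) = -1731/ 2084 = -0.83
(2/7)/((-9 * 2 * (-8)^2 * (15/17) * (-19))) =17/1149120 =0.00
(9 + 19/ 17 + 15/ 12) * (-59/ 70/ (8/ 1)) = -45607/ 38080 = -1.20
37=37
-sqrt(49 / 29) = -7 * sqrt(29) / 29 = -1.30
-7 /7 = -1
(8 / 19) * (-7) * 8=-448 / 19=-23.58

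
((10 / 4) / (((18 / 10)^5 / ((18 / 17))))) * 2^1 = 31250 / 111537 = 0.28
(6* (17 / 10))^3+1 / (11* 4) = 5836769 / 5500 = 1061.23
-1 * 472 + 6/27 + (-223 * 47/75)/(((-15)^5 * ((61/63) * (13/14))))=-2367475691612/5018203125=-471.78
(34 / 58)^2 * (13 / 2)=3757 / 1682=2.23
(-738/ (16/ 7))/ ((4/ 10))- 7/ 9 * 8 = -117131/ 144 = -813.41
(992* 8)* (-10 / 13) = -79360 / 13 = -6104.62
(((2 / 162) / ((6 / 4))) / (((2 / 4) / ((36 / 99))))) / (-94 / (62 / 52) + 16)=-124 / 1301751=-0.00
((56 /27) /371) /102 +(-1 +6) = 364909 /72981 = 5.00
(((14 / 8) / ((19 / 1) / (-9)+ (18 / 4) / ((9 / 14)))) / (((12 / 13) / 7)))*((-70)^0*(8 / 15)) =637 / 440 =1.45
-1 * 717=-717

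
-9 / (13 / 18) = -162 / 13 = -12.46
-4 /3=-1.33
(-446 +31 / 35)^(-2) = 1225 / 242705241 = 0.00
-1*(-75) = 75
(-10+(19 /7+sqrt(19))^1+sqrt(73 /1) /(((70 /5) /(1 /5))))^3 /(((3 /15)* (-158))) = -(-510+sqrt(73)+70* sqrt(19))^3 /10838800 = 0.70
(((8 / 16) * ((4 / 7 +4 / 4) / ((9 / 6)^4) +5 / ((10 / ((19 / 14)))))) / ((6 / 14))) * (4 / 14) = 2243 / 6804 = 0.33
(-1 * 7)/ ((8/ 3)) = -21/ 8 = -2.62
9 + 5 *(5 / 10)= 23 / 2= 11.50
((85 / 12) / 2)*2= 85 / 12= 7.08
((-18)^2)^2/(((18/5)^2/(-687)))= -5564700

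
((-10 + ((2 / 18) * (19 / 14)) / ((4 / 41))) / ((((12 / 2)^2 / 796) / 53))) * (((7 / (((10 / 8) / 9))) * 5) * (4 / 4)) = -44940767 / 18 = -2496709.28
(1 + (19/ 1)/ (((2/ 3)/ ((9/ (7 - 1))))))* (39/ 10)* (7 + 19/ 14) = 22815/ 16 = 1425.94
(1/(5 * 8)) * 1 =1/40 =0.02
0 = 0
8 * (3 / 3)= 8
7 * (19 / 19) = 7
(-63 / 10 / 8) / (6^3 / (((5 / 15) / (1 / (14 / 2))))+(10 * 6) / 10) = -147 / 18400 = -0.01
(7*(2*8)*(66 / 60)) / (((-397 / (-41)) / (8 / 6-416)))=-31418464 / 5955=-5275.98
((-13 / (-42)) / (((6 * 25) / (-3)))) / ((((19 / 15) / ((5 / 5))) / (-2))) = 13 / 1330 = 0.01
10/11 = 0.91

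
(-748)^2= 559504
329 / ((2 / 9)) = 2961 / 2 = 1480.50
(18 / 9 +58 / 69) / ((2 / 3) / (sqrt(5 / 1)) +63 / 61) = 11298420 / 3765583-1458632 * sqrt(5) / 3765583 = 2.13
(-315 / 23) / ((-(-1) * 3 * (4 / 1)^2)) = -105 / 368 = -0.29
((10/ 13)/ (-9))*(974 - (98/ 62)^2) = -9336130/ 112437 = -83.03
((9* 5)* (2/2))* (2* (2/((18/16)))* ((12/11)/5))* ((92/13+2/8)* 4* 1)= 146304/143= 1023.10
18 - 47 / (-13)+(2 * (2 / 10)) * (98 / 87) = 124783 / 5655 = 22.07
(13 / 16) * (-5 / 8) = -65 / 128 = -0.51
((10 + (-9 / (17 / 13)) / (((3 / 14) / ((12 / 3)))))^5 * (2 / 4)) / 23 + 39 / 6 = -33135789720160581 / 65313422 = -507335073.03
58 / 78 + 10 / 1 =10.74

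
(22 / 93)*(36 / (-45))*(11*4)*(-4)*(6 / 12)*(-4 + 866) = 6675328 / 465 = 14355.54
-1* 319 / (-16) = 319 / 16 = 19.94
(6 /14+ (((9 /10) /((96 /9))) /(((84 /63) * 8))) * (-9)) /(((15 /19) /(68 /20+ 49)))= 21253571 /896000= 23.72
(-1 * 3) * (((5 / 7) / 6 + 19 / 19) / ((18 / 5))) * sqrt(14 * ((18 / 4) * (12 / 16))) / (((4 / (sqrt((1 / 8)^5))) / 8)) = -235 * sqrt(42) / 21504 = -0.07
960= 960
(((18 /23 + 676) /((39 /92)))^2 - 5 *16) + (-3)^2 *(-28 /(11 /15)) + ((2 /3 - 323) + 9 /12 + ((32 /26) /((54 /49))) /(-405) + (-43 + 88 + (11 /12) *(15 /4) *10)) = 414399781360957 /162625320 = 2548187.34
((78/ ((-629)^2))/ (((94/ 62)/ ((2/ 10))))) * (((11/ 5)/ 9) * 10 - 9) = -47554/ 278926905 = -0.00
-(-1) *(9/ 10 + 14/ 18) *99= 1661/ 10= 166.10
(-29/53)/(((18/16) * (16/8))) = -116/477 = -0.24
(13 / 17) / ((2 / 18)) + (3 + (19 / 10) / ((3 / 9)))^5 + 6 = 84753456519 / 1700000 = 49854.97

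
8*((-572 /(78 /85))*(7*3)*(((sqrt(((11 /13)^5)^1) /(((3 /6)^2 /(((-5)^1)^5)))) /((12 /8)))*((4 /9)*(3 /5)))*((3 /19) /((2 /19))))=229896156.68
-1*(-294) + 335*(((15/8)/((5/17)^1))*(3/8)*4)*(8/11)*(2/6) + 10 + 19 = 24191/22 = 1099.59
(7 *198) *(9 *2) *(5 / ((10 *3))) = 4158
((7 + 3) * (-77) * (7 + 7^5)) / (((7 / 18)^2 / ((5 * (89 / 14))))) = -19047619800 / 7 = -2721088542.86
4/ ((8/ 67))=67/ 2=33.50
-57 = -57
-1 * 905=-905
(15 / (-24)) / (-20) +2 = 65 / 32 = 2.03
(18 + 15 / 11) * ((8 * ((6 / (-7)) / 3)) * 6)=-20448 / 77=-265.56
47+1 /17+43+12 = 1735 /17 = 102.06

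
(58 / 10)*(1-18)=-493 / 5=-98.60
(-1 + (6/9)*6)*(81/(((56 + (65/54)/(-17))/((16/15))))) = 1189728/256715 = 4.63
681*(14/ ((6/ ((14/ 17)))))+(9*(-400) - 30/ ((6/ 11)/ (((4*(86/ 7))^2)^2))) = -13093280846314/ 40817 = -320780087.86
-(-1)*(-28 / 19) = -28 / 19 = -1.47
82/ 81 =1.01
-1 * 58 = -58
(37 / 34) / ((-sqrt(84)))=-37*sqrt(21) / 1428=-0.12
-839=-839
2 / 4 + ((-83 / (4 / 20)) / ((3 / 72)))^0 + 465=933 / 2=466.50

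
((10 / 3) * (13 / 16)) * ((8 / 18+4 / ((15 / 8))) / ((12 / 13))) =4901 / 648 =7.56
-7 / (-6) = 1.17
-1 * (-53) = 53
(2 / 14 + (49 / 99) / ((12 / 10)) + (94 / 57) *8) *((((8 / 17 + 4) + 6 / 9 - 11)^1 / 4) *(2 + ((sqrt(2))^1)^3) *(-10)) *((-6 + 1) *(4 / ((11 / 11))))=-16237837850 *sqrt(2) / 2014551 - 16237837850 / 2014551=-19459.23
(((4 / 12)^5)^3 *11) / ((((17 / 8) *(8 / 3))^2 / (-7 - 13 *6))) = -0.00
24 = 24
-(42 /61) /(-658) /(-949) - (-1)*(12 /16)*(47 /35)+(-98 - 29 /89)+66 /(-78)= -3327882440593 /33900956180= -98.16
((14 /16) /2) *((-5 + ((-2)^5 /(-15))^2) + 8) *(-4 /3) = -4.40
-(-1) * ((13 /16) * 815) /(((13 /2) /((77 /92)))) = 62755 /736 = 85.26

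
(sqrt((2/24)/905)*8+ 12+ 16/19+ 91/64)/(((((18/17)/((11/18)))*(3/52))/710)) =1380808*sqrt(2715)/131949+ 14968821725/147744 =101861.21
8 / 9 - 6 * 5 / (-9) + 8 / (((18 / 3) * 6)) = 40 / 9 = 4.44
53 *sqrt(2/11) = 53 *sqrt(22)/11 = 22.60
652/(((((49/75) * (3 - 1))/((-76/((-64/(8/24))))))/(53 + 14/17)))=70843875/6664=10630.83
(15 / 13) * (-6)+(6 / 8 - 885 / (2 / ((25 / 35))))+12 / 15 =-585029 / 1820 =-321.44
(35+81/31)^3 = 1585242296/29791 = 53212.12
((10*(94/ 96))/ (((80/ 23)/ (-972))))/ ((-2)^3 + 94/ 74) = 406.60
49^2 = 2401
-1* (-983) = 983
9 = 9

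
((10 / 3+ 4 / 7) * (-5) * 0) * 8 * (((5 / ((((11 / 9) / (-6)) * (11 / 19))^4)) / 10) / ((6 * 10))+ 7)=0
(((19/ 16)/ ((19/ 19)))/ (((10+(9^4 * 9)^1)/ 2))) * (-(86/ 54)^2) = -35131/ 344432088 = -0.00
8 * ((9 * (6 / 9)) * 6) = 288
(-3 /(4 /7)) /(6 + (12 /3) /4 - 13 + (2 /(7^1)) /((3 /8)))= 441 /440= 1.00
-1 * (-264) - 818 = -554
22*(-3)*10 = -660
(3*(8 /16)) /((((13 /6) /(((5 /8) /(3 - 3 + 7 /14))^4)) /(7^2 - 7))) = 118125 /1664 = 70.99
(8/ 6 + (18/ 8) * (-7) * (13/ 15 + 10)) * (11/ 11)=-10189/ 60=-169.82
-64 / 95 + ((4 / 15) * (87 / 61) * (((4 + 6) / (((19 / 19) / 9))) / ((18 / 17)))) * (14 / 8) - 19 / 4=1185659 / 23180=51.15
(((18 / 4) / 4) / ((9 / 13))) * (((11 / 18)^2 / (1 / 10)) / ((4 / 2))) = 7865 / 2592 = 3.03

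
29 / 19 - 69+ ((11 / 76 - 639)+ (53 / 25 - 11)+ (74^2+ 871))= 10700403 / 1900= 5631.79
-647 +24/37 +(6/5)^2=-596543/925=-644.91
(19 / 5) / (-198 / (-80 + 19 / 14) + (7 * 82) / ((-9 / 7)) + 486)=62757 / 694840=0.09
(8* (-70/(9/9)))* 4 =-2240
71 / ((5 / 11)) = 781 / 5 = 156.20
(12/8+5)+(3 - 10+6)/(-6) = 20/3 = 6.67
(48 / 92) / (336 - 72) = 1 / 506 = 0.00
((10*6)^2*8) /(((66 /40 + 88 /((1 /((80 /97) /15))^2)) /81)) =3950876736000 /3245033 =1217515.12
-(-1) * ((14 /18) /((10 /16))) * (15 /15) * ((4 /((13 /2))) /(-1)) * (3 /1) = -448 /195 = -2.30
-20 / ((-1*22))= 10 / 11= 0.91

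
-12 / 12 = -1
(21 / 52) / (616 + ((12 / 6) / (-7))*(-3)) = 0.00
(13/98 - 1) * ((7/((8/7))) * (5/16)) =-425/256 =-1.66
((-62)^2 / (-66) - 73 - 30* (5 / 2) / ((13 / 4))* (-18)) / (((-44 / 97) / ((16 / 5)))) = -47296036 / 23595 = -2004.49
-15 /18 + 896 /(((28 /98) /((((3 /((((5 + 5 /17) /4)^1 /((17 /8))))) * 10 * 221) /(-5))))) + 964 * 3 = -66735483 /10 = -6673548.30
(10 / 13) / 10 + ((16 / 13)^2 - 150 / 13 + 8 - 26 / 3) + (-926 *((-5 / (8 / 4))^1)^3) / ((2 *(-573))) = -18003043 / 774696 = -23.24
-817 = -817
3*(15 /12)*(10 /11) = 75 /22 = 3.41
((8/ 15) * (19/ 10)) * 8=608/ 75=8.11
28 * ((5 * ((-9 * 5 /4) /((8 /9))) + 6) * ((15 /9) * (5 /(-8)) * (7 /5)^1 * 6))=449085 /32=14033.91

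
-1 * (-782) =782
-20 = -20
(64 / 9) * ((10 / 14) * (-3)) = -320 / 21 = -15.24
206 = 206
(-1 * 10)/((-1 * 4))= 5/2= 2.50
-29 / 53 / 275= -29 / 14575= -0.00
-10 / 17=-0.59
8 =8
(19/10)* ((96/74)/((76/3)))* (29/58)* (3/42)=9/2590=0.00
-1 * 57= -57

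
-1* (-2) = 2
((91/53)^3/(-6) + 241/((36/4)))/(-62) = -2241871/5359572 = -0.42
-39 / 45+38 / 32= 77 / 240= 0.32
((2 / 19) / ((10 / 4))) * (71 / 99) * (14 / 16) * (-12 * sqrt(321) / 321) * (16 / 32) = -0.01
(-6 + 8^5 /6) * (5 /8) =3409.58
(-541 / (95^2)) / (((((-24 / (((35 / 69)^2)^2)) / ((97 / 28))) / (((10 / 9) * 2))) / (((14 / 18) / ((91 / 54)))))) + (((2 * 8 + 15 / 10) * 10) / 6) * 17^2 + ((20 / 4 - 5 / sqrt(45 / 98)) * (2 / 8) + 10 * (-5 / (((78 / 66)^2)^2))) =35357060114799638185 / 4206776887440738 - 7 * sqrt(10) / 12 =8402.94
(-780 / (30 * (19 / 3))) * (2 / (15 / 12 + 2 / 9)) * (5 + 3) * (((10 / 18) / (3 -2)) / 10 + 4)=-180.94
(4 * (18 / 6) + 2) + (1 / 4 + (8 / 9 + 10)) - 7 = 18.14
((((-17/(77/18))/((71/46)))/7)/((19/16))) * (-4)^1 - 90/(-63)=1939594/727111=2.67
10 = 10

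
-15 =-15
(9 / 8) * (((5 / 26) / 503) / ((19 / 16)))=45 / 124241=0.00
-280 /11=-25.45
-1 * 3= -3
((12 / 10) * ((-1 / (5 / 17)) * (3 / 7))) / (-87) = 102 / 5075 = 0.02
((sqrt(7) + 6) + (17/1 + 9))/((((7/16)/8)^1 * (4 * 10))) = 15.84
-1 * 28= -28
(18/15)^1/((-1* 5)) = -6/25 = -0.24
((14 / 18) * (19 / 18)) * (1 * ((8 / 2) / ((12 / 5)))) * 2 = 665 / 243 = 2.74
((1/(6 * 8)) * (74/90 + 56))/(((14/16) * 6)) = 2557/11340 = 0.23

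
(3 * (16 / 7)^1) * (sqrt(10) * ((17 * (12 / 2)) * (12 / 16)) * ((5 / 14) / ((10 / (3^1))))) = 2754 * sqrt(10) / 49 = 177.73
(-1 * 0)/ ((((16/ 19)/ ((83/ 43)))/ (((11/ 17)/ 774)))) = 0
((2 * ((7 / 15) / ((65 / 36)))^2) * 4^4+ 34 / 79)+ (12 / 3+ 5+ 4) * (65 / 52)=1698353727 / 33377500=50.88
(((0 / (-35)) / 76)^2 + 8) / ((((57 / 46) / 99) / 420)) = 268446.32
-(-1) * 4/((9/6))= 8/3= 2.67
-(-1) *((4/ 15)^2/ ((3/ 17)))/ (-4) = -0.10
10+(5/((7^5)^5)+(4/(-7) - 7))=3256880933469629044822/1341068619663964900807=2.43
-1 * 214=-214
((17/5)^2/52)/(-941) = -289/1223300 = -0.00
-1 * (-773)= 773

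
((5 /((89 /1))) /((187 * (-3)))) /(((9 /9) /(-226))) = 1130 /49929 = 0.02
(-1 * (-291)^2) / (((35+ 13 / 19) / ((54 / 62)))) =-14480451 / 7006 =-2066.86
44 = 44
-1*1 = -1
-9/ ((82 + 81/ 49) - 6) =-441/ 3805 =-0.12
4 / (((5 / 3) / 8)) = 96 / 5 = 19.20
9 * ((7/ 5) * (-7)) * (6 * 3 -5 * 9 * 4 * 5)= 388962/ 5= 77792.40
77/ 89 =0.87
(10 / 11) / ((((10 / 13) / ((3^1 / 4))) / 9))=351 / 44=7.98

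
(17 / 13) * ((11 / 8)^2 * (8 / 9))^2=248897 / 67392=3.69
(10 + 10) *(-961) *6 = -115320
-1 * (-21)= 21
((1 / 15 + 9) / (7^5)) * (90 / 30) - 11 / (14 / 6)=-396029 / 84035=-4.71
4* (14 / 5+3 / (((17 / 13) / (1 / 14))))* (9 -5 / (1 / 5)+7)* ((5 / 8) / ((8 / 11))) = -349173 / 3808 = -91.69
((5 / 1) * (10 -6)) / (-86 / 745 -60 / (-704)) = -2622400 / 3961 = -662.06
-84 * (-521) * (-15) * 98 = -64333080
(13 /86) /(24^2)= 13 /49536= 0.00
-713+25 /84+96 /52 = -776255 /1092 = -710.86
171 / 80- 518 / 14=-34.86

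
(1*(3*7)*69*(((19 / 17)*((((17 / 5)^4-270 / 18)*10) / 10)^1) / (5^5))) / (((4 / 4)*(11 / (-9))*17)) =-18371821734 / 6208984375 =-2.96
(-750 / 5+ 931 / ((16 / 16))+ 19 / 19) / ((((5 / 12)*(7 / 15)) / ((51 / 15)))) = 478584 / 35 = 13673.83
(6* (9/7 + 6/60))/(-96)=-0.09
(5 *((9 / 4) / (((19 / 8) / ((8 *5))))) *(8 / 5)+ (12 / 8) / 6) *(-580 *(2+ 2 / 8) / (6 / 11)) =-110337315 / 152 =-725903.39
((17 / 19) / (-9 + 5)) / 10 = -17 / 760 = -0.02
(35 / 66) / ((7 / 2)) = 5 / 33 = 0.15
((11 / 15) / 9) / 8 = 0.01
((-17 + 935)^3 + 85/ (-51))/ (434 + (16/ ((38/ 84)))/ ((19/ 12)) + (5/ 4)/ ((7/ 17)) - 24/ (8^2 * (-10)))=469185439884560/ 278623683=1683939.55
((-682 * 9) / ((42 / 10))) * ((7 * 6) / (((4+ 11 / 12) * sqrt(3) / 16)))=-3928320 * sqrt(3) / 59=-115322.88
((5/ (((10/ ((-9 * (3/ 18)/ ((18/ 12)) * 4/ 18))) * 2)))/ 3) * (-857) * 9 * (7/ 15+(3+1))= 57419/ 90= 637.99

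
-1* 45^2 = -2025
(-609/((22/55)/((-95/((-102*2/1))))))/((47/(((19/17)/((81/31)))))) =-56794325/8801784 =-6.45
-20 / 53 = -0.38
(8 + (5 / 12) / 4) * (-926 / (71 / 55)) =-9905885 / 1704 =-5813.31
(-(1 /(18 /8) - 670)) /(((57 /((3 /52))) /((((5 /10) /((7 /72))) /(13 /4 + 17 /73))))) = 1759592 /1758393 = 1.00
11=11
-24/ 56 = -0.43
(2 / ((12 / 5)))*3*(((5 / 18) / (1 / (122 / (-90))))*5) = -1525 / 324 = -4.71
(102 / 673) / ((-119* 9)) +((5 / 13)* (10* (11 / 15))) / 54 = 258403 / 4960683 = 0.05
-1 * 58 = -58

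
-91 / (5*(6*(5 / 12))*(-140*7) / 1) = 13 / 1750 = 0.01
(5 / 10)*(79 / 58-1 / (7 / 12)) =-143 / 812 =-0.18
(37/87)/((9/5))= 185/783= 0.24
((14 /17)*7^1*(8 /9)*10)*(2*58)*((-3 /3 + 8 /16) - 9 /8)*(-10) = 14778400 /153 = 96590.85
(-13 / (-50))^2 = 169 / 2500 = 0.07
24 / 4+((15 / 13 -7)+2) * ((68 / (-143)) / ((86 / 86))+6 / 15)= 11694 / 1859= 6.29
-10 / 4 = -5 / 2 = -2.50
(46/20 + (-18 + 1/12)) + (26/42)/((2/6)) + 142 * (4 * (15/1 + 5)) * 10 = 47706221/420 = 113586.24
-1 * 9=-9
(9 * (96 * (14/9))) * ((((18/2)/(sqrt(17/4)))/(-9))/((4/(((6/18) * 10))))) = -2240 * sqrt(17)/17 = -543.28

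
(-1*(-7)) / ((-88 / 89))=-623 / 88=-7.08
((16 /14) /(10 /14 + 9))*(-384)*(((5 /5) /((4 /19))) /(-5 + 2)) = 1216 /17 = 71.53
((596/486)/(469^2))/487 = 298/26030404701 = 0.00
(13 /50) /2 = 13 /100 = 0.13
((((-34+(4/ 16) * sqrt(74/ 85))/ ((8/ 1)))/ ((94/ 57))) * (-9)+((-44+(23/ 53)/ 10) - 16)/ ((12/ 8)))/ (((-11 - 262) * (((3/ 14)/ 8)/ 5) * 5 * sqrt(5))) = sqrt(5) * (81567 * sqrt(6290)+682034152)/ 1486379700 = 1.04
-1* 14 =-14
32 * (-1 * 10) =-320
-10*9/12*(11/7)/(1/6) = -495/7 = -70.71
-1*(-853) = 853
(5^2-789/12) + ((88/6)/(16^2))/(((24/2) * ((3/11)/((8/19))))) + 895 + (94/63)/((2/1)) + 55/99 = 98313991/114912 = 855.56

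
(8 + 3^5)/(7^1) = 251/7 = 35.86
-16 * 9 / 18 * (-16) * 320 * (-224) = -9175040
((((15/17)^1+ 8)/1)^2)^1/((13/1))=22801/3757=6.07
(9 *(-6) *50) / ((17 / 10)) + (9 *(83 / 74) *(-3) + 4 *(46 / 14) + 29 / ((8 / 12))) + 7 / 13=-89369412 / 57239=-1561.34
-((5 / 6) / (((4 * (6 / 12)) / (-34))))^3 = 614125 / 216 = 2843.17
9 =9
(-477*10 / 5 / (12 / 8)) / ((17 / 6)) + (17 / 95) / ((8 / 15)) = -579165 / 2584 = -224.14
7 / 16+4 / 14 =81 / 112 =0.72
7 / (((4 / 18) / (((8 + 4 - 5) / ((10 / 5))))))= 441 / 4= 110.25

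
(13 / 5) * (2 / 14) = 13 / 35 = 0.37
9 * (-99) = -891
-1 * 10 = -10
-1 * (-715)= 715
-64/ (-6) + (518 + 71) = 1799/ 3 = 599.67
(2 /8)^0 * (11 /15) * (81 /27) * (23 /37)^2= 5819 /6845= 0.85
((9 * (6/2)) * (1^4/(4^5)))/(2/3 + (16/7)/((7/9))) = 3969/542720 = 0.01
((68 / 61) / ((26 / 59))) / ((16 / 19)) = 19057 / 6344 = 3.00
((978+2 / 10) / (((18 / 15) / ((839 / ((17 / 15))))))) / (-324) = -20517745 / 11016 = -1862.54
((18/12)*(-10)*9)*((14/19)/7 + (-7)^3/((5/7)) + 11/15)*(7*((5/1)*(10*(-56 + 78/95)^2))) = 473012373525552/6859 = 68962293851.22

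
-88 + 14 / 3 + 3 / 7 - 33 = -2434 / 21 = -115.90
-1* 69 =-69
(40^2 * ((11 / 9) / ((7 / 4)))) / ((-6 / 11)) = -387200 / 189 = -2048.68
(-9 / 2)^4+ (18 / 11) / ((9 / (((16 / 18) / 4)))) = 649603 / 1584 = 410.10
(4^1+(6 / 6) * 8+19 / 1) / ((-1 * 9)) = -31 / 9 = -3.44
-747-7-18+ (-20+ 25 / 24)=-790.96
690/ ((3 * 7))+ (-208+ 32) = -1002/ 7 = -143.14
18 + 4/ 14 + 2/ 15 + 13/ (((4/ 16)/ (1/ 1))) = 7394/ 105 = 70.42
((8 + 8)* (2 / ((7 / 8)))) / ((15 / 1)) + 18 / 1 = 20.44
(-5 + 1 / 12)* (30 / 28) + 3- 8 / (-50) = -2.11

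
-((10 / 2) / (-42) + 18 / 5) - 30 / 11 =-14341 / 2310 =-6.21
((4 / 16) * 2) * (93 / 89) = 93 / 178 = 0.52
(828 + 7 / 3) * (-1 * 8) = -19928 / 3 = -6642.67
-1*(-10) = 10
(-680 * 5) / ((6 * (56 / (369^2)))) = -19289475 / 14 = -1377819.64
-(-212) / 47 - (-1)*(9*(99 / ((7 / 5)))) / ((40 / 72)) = 378377 / 329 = 1150.08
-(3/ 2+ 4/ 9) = -35/ 18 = -1.94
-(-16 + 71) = -55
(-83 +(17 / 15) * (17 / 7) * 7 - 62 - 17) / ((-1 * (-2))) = -2141 / 30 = -71.37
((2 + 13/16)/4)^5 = 184528125/1073741824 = 0.17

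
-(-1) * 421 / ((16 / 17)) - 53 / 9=63565 / 144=441.42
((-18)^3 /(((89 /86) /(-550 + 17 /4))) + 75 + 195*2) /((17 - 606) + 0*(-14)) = -5222.40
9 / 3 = 3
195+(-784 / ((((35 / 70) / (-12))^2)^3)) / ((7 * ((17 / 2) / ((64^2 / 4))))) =-43834436219661 / 17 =-2578496248215.35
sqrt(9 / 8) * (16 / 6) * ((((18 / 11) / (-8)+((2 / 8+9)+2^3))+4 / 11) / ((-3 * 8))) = -383 * sqrt(2) / 264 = -2.05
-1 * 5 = -5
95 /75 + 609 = 9154 /15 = 610.27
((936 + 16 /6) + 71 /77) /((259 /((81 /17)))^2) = 474677415 /1492753493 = 0.32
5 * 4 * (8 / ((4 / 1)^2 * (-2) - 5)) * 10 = -1600 / 37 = -43.24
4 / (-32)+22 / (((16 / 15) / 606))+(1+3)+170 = 12672.62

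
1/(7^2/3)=3/49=0.06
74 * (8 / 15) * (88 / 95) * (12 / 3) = 208384 / 1425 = 146.23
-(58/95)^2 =-3364/9025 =-0.37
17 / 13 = 1.31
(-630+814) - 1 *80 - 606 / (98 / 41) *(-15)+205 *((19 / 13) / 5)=2526904 / 637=3966.88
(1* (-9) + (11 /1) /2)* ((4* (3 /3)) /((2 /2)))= -14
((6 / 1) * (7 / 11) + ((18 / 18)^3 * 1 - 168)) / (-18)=1795 / 198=9.07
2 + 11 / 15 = 41 / 15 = 2.73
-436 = -436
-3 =-3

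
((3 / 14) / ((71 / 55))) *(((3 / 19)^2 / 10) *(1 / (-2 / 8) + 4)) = 0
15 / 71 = 0.21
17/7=2.43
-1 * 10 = -10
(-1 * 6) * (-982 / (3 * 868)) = 491 / 217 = 2.26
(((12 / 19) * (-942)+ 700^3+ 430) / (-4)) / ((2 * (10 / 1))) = -3258498433 / 760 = -4287497.94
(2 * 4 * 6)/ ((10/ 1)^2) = 12/ 25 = 0.48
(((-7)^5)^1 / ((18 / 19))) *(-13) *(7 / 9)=29059303 / 162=179378.41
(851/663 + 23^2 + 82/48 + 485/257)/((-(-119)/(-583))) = -424275617755/162212232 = -2615.56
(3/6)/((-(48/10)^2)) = -25/1152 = -0.02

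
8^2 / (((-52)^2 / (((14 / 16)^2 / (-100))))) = -49 / 270400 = -0.00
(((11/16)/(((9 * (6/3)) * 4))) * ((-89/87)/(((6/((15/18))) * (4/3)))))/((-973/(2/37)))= 4895/86595941376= 0.00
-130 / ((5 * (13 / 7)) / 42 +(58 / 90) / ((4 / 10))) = -28665 / 404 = -70.95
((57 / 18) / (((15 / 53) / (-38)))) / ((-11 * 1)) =19133 / 495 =38.65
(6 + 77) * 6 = 498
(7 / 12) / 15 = 7 / 180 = 0.04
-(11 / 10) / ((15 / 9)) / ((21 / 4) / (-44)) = 968 / 175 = 5.53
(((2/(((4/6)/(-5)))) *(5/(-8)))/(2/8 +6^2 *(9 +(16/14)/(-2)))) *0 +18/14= 9/7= 1.29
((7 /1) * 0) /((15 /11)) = 0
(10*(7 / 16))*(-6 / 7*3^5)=-911.25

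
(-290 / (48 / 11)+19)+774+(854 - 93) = 35701 / 24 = 1487.54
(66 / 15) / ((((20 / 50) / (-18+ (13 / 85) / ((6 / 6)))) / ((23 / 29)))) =-155.70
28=28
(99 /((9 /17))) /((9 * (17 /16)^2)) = 2816 /153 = 18.41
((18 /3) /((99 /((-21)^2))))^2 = 86436 /121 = 714.35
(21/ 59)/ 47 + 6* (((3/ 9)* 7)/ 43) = 39725/ 119239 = 0.33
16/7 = 2.29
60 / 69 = 20 / 23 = 0.87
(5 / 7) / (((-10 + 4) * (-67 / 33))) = 55 / 938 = 0.06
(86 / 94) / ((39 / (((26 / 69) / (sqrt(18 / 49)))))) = 301 * sqrt(2) / 29187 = 0.01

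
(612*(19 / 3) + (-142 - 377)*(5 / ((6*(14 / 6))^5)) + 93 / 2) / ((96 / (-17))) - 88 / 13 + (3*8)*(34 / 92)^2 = -82624099125315 / 118355700736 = -698.10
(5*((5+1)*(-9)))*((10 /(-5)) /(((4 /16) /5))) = 10800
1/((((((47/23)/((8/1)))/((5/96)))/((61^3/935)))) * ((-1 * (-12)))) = 5220563/1265616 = 4.12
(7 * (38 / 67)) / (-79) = -266 / 5293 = -0.05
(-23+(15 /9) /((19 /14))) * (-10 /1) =12410 /57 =217.72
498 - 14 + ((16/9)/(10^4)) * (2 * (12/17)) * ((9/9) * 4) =15427532/31875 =484.00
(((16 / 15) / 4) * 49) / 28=7 / 15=0.47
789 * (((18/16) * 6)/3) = 7101/4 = 1775.25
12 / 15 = 4 / 5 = 0.80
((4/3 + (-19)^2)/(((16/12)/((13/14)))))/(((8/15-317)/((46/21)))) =-1625065/930412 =-1.75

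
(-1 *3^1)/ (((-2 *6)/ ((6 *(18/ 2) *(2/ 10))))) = 27/ 10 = 2.70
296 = 296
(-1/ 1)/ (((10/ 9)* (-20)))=9/ 200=0.04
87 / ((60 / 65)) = 377 / 4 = 94.25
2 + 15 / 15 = 3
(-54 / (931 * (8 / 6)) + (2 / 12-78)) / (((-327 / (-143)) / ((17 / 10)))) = -52876681 / 913311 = -57.90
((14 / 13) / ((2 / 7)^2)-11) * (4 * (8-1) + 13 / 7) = 11913 / 182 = 65.46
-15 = -15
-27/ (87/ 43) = -387/ 29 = -13.34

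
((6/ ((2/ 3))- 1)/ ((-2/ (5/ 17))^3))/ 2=-0.01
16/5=3.20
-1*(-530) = 530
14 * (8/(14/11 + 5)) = 17.86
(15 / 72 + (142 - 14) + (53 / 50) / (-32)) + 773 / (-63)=11683261 / 100800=115.91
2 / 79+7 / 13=579 / 1027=0.56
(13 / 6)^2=169 / 36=4.69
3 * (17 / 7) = 51 / 7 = 7.29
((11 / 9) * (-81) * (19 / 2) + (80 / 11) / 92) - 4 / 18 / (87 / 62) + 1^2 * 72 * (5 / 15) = -363146891 / 396198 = -916.58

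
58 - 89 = -31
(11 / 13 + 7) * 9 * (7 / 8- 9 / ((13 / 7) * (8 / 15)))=-195993 / 338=-579.86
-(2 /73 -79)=5765 /73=78.97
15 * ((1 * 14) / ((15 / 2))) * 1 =28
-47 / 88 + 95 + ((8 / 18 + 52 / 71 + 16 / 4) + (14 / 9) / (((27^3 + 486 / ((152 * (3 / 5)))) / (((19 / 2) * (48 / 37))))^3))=99.64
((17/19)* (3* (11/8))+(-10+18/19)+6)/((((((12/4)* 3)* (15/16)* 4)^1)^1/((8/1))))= 388/2565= 0.15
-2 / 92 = -1 / 46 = -0.02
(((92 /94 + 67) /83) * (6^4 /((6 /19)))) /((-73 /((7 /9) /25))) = -2039688 /1423865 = -1.43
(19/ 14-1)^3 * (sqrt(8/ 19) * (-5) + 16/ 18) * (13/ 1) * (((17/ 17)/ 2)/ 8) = 1625/ 49392-8125 * sqrt(38)/ 417088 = -0.09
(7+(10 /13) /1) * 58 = 5858 /13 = 450.62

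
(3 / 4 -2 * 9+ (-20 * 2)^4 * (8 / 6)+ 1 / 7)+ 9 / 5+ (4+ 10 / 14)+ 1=1433595971 / 420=3413323.74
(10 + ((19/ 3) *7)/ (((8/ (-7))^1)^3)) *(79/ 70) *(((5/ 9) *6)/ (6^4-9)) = -2390461/ 41513472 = -0.06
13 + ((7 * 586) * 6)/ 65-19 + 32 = 26302/ 65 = 404.65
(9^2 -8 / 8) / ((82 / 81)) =3240 / 41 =79.02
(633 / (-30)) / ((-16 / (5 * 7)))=1477 / 32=46.16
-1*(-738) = 738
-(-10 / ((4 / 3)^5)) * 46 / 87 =9315 / 7424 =1.25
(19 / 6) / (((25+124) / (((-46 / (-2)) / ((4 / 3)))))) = 437 / 1192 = 0.37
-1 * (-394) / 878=197 / 439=0.45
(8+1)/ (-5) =-1.80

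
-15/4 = -3.75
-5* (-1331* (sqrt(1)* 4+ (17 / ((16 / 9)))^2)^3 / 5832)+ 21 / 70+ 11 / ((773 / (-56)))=375169673660879161879 / 378169857146880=992066.57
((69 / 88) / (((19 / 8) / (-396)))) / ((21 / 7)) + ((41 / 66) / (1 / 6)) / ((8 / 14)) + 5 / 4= -14967 / 418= -35.81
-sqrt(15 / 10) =-sqrt(6) / 2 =-1.22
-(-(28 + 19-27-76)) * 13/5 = -728/5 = -145.60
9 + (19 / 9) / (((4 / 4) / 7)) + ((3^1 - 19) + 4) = 106 / 9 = 11.78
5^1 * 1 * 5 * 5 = 125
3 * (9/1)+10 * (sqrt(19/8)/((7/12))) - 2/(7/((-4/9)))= 30 * sqrt(38)/7+1709/63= 53.55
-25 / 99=-0.25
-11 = -11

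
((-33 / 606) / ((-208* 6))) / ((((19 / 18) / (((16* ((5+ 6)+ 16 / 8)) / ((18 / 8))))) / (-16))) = -352 / 5757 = -0.06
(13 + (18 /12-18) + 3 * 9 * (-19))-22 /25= -25869 /50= -517.38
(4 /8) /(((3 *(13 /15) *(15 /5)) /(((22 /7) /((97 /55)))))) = 3025 /26481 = 0.11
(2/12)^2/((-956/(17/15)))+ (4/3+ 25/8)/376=1147589/97053120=0.01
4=4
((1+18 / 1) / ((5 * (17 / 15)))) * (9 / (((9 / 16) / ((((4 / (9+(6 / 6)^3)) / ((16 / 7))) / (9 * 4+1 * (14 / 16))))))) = 6384 / 25075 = 0.25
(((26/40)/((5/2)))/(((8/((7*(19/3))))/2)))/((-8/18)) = -5187/800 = -6.48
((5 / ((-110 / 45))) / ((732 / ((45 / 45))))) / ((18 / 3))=-5 / 10736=-0.00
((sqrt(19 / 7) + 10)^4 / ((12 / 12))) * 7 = (sqrt(133) + 70)^4 / 343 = 128833.93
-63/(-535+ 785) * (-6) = 189/125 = 1.51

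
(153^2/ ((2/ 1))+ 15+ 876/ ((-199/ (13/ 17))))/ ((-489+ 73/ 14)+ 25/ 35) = -554899527/ 22879229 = -24.25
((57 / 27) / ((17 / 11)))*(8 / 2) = 836 / 153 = 5.46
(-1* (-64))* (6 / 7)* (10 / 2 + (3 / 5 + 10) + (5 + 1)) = 41472 / 35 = 1184.91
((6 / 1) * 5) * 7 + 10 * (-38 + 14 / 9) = -1390 / 9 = -154.44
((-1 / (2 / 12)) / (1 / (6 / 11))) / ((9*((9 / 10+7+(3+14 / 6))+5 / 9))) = -360 / 13651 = -0.03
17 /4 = 4.25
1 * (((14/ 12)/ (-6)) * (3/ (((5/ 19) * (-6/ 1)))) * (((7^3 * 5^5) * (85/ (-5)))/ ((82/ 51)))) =-8239931875/ 1968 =-4186957.25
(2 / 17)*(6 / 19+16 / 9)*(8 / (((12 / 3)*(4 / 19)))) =358 / 153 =2.34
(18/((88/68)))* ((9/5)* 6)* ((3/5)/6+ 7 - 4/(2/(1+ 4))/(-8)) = 1254.32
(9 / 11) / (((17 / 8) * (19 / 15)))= 1080 / 3553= 0.30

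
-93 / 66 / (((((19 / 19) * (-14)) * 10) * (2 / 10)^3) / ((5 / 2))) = 3875 / 1232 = 3.15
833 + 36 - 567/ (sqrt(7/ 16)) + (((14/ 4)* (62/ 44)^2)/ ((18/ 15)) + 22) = 5208563/ 5808 - 324* sqrt(7) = 39.57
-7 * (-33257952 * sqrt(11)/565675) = 232805664 * sqrt(11)/565675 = 1364.97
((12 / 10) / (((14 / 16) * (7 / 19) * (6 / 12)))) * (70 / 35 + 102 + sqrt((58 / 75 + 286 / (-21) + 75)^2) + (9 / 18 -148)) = 5954448 / 42875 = 138.88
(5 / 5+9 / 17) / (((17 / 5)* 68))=65 / 9826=0.01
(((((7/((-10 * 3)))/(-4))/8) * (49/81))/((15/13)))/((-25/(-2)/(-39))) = -57967/4860000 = -0.01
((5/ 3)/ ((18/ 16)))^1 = 40/ 27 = 1.48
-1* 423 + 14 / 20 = -4223 / 10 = -422.30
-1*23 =-23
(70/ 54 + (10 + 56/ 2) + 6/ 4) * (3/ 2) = 2203/ 36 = 61.19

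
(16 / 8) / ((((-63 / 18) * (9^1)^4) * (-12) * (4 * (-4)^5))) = -1 / 564350976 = -0.00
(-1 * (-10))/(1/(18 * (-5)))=-900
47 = 47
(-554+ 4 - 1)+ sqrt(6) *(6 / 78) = -551+ sqrt(6) / 13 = -550.81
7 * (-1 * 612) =-4284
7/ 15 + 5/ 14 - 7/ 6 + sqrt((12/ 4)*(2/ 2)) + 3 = sqrt(3) + 93/ 35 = 4.39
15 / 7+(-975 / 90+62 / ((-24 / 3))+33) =1391 / 84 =16.56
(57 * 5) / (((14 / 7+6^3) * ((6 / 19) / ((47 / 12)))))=84835 / 5232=16.21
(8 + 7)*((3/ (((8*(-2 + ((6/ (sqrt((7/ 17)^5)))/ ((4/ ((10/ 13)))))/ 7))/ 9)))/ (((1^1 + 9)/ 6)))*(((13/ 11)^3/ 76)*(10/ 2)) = -371517537585285/ 95995928451632- 51598004851575*sqrt(119)/ 191991856903264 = -6.80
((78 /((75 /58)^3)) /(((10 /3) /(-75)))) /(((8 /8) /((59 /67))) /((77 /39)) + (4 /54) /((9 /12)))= -933372688248 /774990625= -1204.37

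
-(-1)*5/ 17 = 5/ 17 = 0.29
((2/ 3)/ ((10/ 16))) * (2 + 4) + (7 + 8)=107/ 5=21.40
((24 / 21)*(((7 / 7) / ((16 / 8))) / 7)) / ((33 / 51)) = 68 / 539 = 0.13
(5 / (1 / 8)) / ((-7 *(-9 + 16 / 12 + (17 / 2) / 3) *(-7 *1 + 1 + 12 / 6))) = -60 / 203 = -0.30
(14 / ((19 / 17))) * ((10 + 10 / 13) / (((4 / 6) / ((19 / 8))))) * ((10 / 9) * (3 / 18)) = 20825 / 234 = 89.00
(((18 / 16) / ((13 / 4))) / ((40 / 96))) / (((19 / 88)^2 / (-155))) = -12963456 / 4693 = -2762.30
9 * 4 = 36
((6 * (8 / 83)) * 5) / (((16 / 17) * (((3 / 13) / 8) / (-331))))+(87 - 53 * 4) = -2936415 / 83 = -35378.49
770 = 770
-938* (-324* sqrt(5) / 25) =27182.72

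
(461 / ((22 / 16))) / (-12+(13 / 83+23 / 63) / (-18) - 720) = -21695121 / 47368772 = -0.46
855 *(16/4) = 3420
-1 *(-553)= 553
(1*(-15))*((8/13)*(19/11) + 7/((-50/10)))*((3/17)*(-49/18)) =-11809/4862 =-2.43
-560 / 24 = -70 / 3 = -23.33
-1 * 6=-6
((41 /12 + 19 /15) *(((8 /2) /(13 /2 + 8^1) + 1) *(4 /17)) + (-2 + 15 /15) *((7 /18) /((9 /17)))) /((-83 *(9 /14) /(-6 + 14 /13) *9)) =120110144 /17450521335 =0.01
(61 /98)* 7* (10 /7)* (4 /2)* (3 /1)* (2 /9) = 1220 /147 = 8.30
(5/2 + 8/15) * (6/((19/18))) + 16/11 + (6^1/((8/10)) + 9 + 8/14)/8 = 2438011/117040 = 20.83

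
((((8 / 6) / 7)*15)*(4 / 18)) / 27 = 40 / 1701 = 0.02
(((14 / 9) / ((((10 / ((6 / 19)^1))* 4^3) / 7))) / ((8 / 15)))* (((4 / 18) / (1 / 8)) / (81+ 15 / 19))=7 / 31968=0.00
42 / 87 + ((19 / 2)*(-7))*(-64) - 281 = 115289 / 29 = 3975.48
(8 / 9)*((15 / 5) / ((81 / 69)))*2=368 / 81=4.54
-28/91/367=-4/4771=-0.00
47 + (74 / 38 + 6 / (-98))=45513 / 931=48.89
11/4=2.75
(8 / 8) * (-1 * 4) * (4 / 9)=-16 / 9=-1.78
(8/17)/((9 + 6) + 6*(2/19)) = 152/5049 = 0.03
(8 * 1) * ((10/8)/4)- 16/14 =19/14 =1.36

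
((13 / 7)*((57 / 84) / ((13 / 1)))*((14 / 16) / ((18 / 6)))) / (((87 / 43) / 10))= 4085 / 29232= 0.14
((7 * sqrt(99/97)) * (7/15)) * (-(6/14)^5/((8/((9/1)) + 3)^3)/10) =-177147 * sqrt(1067)/71324706250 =-0.00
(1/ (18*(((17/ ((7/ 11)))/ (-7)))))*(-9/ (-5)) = -49/ 1870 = -0.03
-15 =-15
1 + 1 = 2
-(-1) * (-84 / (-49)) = 12 / 7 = 1.71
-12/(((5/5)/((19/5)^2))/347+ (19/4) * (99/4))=-24051264/235627627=-0.10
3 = 3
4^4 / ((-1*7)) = -256 / 7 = -36.57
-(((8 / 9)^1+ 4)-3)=-17 / 9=-1.89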